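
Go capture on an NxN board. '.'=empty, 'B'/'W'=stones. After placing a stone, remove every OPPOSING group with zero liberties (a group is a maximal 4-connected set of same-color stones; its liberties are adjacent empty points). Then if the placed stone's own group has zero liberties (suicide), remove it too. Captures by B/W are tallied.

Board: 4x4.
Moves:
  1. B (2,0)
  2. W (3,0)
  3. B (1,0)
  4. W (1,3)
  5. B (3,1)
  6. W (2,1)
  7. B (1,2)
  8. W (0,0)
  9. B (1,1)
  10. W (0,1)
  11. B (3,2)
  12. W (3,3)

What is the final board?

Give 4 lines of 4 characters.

Move 1: B@(2,0) -> caps B=0 W=0
Move 2: W@(3,0) -> caps B=0 W=0
Move 3: B@(1,0) -> caps B=0 W=0
Move 4: W@(1,3) -> caps B=0 W=0
Move 5: B@(3,1) -> caps B=1 W=0
Move 6: W@(2,1) -> caps B=1 W=0
Move 7: B@(1,2) -> caps B=1 W=0
Move 8: W@(0,0) -> caps B=1 W=0
Move 9: B@(1,1) -> caps B=1 W=0
Move 10: W@(0,1) -> caps B=1 W=0
Move 11: B@(3,2) -> caps B=1 W=0
Move 12: W@(3,3) -> caps B=1 W=0

Answer: WW..
BBBW
BW..
.BBW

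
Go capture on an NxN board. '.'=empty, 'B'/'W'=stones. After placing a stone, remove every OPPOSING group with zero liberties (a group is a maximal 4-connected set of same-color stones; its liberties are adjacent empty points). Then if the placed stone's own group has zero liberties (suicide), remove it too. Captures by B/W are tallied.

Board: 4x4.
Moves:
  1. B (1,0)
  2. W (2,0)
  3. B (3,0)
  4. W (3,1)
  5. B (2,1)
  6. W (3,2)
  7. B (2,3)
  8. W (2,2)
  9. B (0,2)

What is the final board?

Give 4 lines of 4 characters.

Move 1: B@(1,0) -> caps B=0 W=0
Move 2: W@(2,0) -> caps B=0 W=0
Move 3: B@(3,0) -> caps B=0 W=0
Move 4: W@(3,1) -> caps B=0 W=1
Move 5: B@(2,1) -> caps B=0 W=1
Move 6: W@(3,2) -> caps B=0 W=1
Move 7: B@(2,3) -> caps B=0 W=1
Move 8: W@(2,2) -> caps B=0 W=1
Move 9: B@(0,2) -> caps B=0 W=1

Answer: ..B.
B...
WBWB
.WW.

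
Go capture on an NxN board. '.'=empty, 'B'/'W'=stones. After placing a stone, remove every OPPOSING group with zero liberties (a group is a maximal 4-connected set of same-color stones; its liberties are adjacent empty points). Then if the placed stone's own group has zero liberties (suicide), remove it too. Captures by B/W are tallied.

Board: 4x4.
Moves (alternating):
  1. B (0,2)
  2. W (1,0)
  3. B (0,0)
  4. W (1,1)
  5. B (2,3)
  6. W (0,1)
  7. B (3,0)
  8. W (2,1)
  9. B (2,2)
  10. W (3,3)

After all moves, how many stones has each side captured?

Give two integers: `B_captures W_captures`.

Move 1: B@(0,2) -> caps B=0 W=0
Move 2: W@(1,0) -> caps B=0 W=0
Move 3: B@(0,0) -> caps B=0 W=0
Move 4: W@(1,1) -> caps B=0 W=0
Move 5: B@(2,3) -> caps B=0 W=0
Move 6: W@(0,1) -> caps B=0 W=1
Move 7: B@(3,0) -> caps B=0 W=1
Move 8: W@(2,1) -> caps B=0 W=1
Move 9: B@(2,2) -> caps B=0 W=1
Move 10: W@(3,3) -> caps B=0 W=1

Answer: 0 1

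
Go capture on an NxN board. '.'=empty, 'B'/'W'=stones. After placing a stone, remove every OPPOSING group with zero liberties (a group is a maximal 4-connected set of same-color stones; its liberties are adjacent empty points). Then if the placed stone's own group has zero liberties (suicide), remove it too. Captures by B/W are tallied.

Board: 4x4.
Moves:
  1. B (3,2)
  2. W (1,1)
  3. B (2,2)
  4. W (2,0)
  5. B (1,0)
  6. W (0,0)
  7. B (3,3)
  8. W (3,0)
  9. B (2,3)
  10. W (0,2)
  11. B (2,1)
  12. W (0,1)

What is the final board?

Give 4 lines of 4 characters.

Answer: WWW.
.W..
WBBB
W.BB

Derivation:
Move 1: B@(3,2) -> caps B=0 W=0
Move 2: W@(1,1) -> caps B=0 W=0
Move 3: B@(2,2) -> caps B=0 W=0
Move 4: W@(2,0) -> caps B=0 W=0
Move 5: B@(1,0) -> caps B=0 W=0
Move 6: W@(0,0) -> caps B=0 W=1
Move 7: B@(3,3) -> caps B=0 W=1
Move 8: W@(3,0) -> caps B=0 W=1
Move 9: B@(2,3) -> caps B=0 W=1
Move 10: W@(0,2) -> caps B=0 W=1
Move 11: B@(2,1) -> caps B=0 W=1
Move 12: W@(0,1) -> caps B=0 W=1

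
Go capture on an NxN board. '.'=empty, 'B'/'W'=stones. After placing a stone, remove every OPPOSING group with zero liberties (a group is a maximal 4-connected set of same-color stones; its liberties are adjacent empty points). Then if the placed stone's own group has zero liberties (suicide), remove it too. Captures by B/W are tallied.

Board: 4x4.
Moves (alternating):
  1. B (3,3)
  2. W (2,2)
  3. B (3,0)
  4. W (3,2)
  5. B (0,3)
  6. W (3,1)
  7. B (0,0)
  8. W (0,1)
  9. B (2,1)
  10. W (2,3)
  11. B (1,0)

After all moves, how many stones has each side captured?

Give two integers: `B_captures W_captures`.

Move 1: B@(3,3) -> caps B=0 W=0
Move 2: W@(2,2) -> caps B=0 W=0
Move 3: B@(3,0) -> caps B=0 W=0
Move 4: W@(3,2) -> caps B=0 W=0
Move 5: B@(0,3) -> caps B=0 W=0
Move 6: W@(3,1) -> caps B=0 W=0
Move 7: B@(0,0) -> caps B=0 W=0
Move 8: W@(0,1) -> caps B=0 W=0
Move 9: B@(2,1) -> caps B=0 W=0
Move 10: W@(2,3) -> caps B=0 W=1
Move 11: B@(1,0) -> caps B=0 W=1

Answer: 0 1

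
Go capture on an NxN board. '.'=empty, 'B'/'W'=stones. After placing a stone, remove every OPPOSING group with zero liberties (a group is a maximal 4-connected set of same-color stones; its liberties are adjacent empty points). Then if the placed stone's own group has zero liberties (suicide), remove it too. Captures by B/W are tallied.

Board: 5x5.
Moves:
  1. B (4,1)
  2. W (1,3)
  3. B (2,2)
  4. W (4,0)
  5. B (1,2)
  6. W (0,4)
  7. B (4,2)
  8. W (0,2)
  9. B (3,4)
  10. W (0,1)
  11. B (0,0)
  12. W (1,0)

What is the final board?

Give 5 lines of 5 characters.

Move 1: B@(4,1) -> caps B=0 W=0
Move 2: W@(1,3) -> caps B=0 W=0
Move 3: B@(2,2) -> caps B=0 W=0
Move 4: W@(4,0) -> caps B=0 W=0
Move 5: B@(1,2) -> caps B=0 W=0
Move 6: W@(0,4) -> caps B=0 W=0
Move 7: B@(4,2) -> caps B=0 W=0
Move 8: W@(0,2) -> caps B=0 W=0
Move 9: B@(3,4) -> caps B=0 W=0
Move 10: W@(0,1) -> caps B=0 W=0
Move 11: B@(0,0) -> caps B=0 W=0
Move 12: W@(1,0) -> caps B=0 W=1

Answer: .WW.W
W.BW.
..B..
....B
WBB..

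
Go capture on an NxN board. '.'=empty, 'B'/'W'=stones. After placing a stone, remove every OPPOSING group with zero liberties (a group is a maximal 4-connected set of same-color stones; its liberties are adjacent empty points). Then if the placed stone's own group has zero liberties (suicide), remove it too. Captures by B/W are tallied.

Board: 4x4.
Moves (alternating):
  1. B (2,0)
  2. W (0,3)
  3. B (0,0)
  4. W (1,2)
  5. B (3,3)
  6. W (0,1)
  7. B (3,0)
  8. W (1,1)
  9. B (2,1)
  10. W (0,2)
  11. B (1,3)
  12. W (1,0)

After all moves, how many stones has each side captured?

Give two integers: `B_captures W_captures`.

Answer: 0 1

Derivation:
Move 1: B@(2,0) -> caps B=0 W=0
Move 2: W@(0,3) -> caps B=0 W=0
Move 3: B@(0,0) -> caps B=0 W=0
Move 4: W@(1,2) -> caps B=0 W=0
Move 5: B@(3,3) -> caps B=0 W=0
Move 6: W@(0,1) -> caps B=0 W=0
Move 7: B@(3,0) -> caps B=0 W=0
Move 8: W@(1,1) -> caps B=0 W=0
Move 9: B@(2,1) -> caps B=0 W=0
Move 10: W@(0,2) -> caps B=0 W=0
Move 11: B@(1,3) -> caps B=0 W=0
Move 12: W@(1,0) -> caps B=0 W=1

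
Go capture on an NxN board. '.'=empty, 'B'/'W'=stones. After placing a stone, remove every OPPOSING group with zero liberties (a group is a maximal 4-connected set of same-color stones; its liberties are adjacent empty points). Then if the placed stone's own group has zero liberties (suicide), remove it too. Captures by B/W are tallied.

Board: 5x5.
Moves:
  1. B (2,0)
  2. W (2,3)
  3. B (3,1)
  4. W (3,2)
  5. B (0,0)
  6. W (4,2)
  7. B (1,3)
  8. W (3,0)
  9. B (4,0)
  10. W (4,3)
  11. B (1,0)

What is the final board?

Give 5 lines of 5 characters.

Move 1: B@(2,0) -> caps B=0 W=0
Move 2: W@(2,3) -> caps B=0 W=0
Move 3: B@(3,1) -> caps B=0 W=0
Move 4: W@(3,2) -> caps B=0 W=0
Move 5: B@(0,0) -> caps B=0 W=0
Move 6: W@(4,2) -> caps B=0 W=0
Move 7: B@(1,3) -> caps B=0 W=0
Move 8: W@(3,0) -> caps B=0 W=0
Move 9: B@(4,0) -> caps B=1 W=0
Move 10: W@(4,3) -> caps B=1 W=0
Move 11: B@(1,0) -> caps B=1 W=0

Answer: B....
B..B.
B..W.
.BW..
B.WW.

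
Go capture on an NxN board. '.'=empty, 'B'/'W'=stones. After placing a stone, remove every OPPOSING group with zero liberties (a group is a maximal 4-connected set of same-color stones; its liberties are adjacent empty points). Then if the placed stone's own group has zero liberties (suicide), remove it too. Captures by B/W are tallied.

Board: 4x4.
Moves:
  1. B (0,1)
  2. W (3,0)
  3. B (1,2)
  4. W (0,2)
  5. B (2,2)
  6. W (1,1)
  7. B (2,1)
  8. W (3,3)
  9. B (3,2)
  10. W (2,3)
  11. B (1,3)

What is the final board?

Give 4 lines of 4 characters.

Answer: .BW.
.WBB
.BB.
W.B.

Derivation:
Move 1: B@(0,1) -> caps B=0 W=0
Move 2: W@(3,0) -> caps B=0 W=0
Move 3: B@(1,2) -> caps B=0 W=0
Move 4: W@(0,2) -> caps B=0 W=0
Move 5: B@(2,2) -> caps B=0 W=0
Move 6: W@(1,1) -> caps B=0 W=0
Move 7: B@(2,1) -> caps B=0 W=0
Move 8: W@(3,3) -> caps B=0 W=0
Move 9: B@(3,2) -> caps B=0 W=0
Move 10: W@(2,3) -> caps B=0 W=0
Move 11: B@(1,3) -> caps B=2 W=0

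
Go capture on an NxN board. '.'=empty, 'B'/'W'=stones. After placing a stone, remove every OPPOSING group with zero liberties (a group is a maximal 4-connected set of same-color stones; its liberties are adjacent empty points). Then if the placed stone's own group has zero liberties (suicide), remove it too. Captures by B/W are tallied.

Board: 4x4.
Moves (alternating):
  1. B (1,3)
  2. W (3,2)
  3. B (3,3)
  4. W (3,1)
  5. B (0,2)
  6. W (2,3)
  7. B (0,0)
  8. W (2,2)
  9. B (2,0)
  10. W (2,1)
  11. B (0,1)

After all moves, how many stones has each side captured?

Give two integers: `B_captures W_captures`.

Answer: 0 1

Derivation:
Move 1: B@(1,3) -> caps B=0 W=0
Move 2: W@(3,2) -> caps B=0 W=0
Move 3: B@(3,3) -> caps B=0 W=0
Move 4: W@(3,1) -> caps B=0 W=0
Move 5: B@(0,2) -> caps B=0 W=0
Move 6: W@(2,3) -> caps B=0 W=1
Move 7: B@(0,0) -> caps B=0 W=1
Move 8: W@(2,2) -> caps B=0 W=1
Move 9: B@(2,0) -> caps B=0 W=1
Move 10: W@(2,1) -> caps B=0 W=1
Move 11: B@(0,1) -> caps B=0 W=1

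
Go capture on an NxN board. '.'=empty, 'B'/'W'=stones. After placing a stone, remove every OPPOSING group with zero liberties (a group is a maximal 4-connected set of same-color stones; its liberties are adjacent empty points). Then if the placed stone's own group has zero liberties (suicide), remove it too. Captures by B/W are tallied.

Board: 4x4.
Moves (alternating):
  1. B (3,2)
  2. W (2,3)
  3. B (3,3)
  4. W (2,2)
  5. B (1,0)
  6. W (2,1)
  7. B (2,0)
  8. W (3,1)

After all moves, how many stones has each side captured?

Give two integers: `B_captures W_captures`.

Move 1: B@(3,2) -> caps B=0 W=0
Move 2: W@(2,3) -> caps B=0 W=0
Move 3: B@(3,3) -> caps B=0 W=0
Move 4: W@(2,2) -> caps B=0 W=0
Move 5: B@(1,0) -> caps B=0 W=0
Move 6: W@(2,1) -> caps B=0 W=0
Move 7: B@(2,0) -> caps B=0 W=0
Move 8: W@(3,1) -> caps B=0 W=2

Answer: 0 2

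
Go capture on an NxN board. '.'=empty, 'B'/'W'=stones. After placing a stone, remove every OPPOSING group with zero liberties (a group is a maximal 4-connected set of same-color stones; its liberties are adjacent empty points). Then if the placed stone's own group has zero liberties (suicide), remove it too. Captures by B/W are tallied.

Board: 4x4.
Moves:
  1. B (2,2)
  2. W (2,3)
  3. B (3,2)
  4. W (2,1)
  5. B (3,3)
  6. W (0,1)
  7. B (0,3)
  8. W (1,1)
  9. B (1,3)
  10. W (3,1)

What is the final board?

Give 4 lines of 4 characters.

Answer: .W.B
.W.B
.WB.
.WBB

Derivation:
Move 1: B@(2,2) -> caps B=0 W=0
Move 2: W@(2,3) -> caps B=0 W=0
Move 3: B@(3,2) -> caps B=0 W=0
Move 4: W@(2,1) -> caps B=0 W=0
Move 5: B@(3,3) -> caps B=0 W=0
Move 6: W@(0,1) -> caps B=0 W=0
Move 7: B@(0,3) -> caps B=0 W=0
Move 8: W@(1,1) -> caps B=0 W=0
Move 9: B@(1,3) -> caps B=1 W=0
Move 10: W@(3,1) -> caps B=1 W=0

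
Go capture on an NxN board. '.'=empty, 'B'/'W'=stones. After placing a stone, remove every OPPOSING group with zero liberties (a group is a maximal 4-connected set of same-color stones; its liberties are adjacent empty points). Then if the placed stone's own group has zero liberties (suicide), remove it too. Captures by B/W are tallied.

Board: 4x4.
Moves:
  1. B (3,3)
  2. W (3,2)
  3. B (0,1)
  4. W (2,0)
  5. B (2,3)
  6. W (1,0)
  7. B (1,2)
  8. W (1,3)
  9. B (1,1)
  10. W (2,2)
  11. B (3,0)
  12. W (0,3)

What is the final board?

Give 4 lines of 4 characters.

Move 1: B@(3,3) -> caps B=0 W=0
Move 2: W@(3,2) -> caps B=0 W=0
Move 3: B@(0,1) -> caps B=0 W=0
Move 4: W@(2,0) -> caps B=0 W=0
Move 5: B@(2,3) -> caps B=0 W=0
Move 6: W@(1,0) -> caps B=0 W=0
Move 7: B@(1,2) -> caps B=0 W=0
Move 8: W@(1,3) -> caps B=0 W=0
Move 9: B@(1,1) -> caps B=0 W=0
Move 10: W@(2,2) -> caps B=0 W=2
Move 11: B@(3,0) -> caps B=0 W=2
Move 12: W@(0,3) -> caps B=0 W=2

Answer: .B.W
WBBW
W.W.
B.W.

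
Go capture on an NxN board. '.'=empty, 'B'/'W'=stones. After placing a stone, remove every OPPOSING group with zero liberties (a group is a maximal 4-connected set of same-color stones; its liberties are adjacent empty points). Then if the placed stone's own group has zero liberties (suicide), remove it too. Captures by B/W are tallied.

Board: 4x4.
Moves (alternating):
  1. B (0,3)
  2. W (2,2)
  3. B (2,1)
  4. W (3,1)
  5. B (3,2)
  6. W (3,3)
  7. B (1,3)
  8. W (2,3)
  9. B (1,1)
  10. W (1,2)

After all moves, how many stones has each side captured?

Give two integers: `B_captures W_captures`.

Answer: 0 1

Derivation:
Move 1: B@(0,3) -> caps B=0 W=0
Move 2: W@(2,2) -> caps B=0 W=0
Move 3: B@(2,1) -> caps B=0 W=0
Move 4: W@(3,1) -> caps B=0 W=0
Move 5: B@(3,2) -> caps B=0 W=0
Move 6: W@(3,3) -> caps B=0 W=1
Move 7: B@(1,3) -> caps B=0 W=1
Move 8: W@(2,3) -> caps B=0 W=1
Move 9: B@(1,1) -> caps B=0 W=1
Move 10: W@(1,2) -> caps B=0 W=1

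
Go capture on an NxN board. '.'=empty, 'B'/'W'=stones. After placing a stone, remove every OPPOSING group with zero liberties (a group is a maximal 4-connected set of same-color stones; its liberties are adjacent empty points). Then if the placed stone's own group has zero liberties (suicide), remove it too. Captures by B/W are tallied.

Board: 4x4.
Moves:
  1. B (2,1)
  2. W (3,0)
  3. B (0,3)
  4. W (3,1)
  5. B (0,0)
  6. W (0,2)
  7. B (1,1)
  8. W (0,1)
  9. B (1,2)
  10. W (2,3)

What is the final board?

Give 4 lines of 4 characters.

Move 1: B@(2,1) -> caps B=0 W=0
Move 2: W@(3,0) -> caps B=0 W=0
Move 3: B@(0,3) -> caps B=0 W=0
Move 4: W@(3,1) -> caps B=0 W=0
Move 5: B@(0,0) -> caps B=0 W=0
Move 6: W@(0,2) -> caps B=0 W=0
Move 7: B@(1,1) -> caps B=0 W=0
Move 8: W@(0,1) -> caps B=0 W=0
Move 9: B@(1,2) -> caps B=2 W=0
Move 10: W@(2,3) -> caps B=2 W=0

Answer: B..B
.BB.
.B.W
WW..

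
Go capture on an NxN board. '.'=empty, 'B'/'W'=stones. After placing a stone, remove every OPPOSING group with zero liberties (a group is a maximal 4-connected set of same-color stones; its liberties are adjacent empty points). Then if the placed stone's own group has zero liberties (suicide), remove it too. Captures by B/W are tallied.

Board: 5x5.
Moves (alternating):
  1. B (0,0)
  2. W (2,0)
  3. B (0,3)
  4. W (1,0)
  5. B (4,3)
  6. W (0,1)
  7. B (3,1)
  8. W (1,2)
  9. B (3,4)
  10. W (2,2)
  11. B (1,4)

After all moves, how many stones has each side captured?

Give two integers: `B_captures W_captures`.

Move 1: B@(0,0) -> caps B=0 W=0
Move 2: W@(2,0) -> caps B=0 W=0
Move 3: B@(0,3) -> caps B=0 W=0
Move 4: W@(1,0) -> caps B=0 W=0
Move 5: B@(4,3) -> caps B=0 W=0
Move 6: W@(0,1) -> caps B=0 W=1
Move 7: B@(3,1) -> caps B=0 W=1
Move 8: W@(1,2) -> caps B=0 W=1
Move 9: B@(3,4) -> caps B=0 W=1
Move 10: W@(2,2) -> caps B=0 W=1
Move 11: B@(1,4) -> caps B=0 W=1

Answer: 0 1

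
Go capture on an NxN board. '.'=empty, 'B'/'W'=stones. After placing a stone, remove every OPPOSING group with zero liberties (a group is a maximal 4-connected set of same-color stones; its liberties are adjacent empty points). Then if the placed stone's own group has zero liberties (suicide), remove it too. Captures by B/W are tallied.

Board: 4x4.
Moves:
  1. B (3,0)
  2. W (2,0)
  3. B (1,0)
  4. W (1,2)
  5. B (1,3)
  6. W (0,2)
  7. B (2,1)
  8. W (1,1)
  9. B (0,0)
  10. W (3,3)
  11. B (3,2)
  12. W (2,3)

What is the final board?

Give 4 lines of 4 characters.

Move 1: B@(3,0) -> caps B=0 W=0
Move 2: W@(2,0) -> caps B=0 W=0
Move 3: B@(1,0) -> caps B=0 W=0
Move 4: W@(1,2) -> caps B=0 W=0
Move 5: B@(1,3) -> caps B=0 W=0
Move 6: W@(0,2) -> caps B=0 W=0
Move 7: B@(2,1) -> caps B=1 W=0
Move 8: W@(1,1) -> caps B=1 W=0
Move 9: B@(0,0) -> caps B=1 W=0
Move 10: W@(3,3) -> caps B=1 W=0
Move 11: B@(3,2) -> caps B=1 W=0
Move 12: W@(2,3) -> caps B=1 W=0

Answer: B.W.
BWWB
.B.W
B.BW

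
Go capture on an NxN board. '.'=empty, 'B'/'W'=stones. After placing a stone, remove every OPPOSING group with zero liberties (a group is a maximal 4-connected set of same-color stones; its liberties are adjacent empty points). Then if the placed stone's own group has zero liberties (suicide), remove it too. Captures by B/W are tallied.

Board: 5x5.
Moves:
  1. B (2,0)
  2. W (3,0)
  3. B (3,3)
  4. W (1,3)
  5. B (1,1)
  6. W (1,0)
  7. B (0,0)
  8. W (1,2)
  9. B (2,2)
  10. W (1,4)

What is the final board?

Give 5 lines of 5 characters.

Answer: B....
.BWWW
B.B..
W..B.
.....

Derivation:
Move 1: B@(2,0) -> caps B=0 W=0
Move 2: W@(3,0) -> caps B=0 W=0
Move 3: B@(3,3) -> caps B=0 W=0
Move 4: W@(1,3) -> caps B=0 W=0
Move 5: B@(1,1) -> caps B=0 W=0
Move 6: W@(1,0) -> caps B=0 W=0
Move 7: B@(0,0) -> caps B=1 W=0
Move 8: W@(1,2) -> caps B=1 W=0
Move 9: B@(2,2) -> caps B=1 W=0
Move 10: W@(1,4) -> caps B=1 W=0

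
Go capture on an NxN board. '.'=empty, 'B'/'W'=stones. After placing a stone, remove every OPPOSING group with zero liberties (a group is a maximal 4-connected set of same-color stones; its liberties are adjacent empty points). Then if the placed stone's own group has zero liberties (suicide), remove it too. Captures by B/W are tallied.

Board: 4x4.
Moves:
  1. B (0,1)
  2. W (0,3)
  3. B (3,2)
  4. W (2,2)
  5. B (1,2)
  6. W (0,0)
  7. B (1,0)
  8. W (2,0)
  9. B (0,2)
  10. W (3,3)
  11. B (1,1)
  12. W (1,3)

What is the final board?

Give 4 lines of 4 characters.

Move 1: B@(0,1) -> caps B=0 W=0
Move 2: W@(0,3) -> caps B=0 W=0
Move 3: B@(3,2) -> caps B=0 W=0
Move 4: W@(2,2) -> caps B=0 W=0
Move 5: B@(1,2) -> caps B=0 W=0
Move 6: W@(0,0) -> caps B=0 W=0
Move 7: B@(1,0) -> caps B=1 W=0
Move 8: W@(2,0) -> caps B=1 W=0
Move 9: B@(0,2) -> caps B=1 W=0
Move 10: W@(3,3) -> caps B=1 W=0
Move 11: B@(1,1) -> caps B=1 W=0
Move 12: W@(1,3) -> caps B=1 W=0

Answer: .BBW
BBBW
W.W.
..BW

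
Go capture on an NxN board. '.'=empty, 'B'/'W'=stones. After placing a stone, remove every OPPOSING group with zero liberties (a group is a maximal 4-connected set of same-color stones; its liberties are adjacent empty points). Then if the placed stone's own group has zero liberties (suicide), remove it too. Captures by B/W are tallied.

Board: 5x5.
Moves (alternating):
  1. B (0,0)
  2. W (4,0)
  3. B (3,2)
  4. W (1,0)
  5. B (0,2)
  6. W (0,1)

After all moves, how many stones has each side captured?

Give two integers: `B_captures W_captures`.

Move 1: B@(0,0) -> caps B=0 W=0
Move 2: W@(4,0) -> caps B=0 W=0
Move 3: B@(3,2) -> caps B=0 W=0
Move 4: W@(1,0) -> caps B=0 W=0
Move 5: B@(0,2) -> caps B=0 W=0
Move 6: W@(0,1) -> caps B=0 W=1

Answer: 0 1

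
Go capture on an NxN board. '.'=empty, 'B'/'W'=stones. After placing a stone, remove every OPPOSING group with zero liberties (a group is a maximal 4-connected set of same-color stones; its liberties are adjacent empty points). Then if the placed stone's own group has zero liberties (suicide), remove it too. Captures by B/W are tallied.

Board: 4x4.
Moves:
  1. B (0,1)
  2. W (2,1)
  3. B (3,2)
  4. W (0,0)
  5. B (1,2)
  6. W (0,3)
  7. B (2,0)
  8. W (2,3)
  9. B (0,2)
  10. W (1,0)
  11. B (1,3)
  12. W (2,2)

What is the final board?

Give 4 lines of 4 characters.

Move 1: B@(0,1) -> caps B=0 W=0
Move 2: W@(2,1) -> caps B=0 W=0
Move 3: B@(3,2) -> caps B=0 W=0
Move 4: W@(0,0) -> caps B=0 W=0
Move 5: B@(1,2) -> caps B=0 W=0
Move 6: W@(0,3) -> caps B=0 W=0
Move 7: B@(2,0) -> caps B=0 W=0
Move 8: W@(2,3) -> caps B=0 W=0
Move 9: B@(0,2) -> caps B=0 W=0
Move 10: W@(1,0) -> caps B=0 W=0
Move 11: B@(1,3) -> caps B=1 W=0
Move 12: W@(2,2) -> caps B=1 W=0

Answer: WBB.
W.BB
BWWW
..B.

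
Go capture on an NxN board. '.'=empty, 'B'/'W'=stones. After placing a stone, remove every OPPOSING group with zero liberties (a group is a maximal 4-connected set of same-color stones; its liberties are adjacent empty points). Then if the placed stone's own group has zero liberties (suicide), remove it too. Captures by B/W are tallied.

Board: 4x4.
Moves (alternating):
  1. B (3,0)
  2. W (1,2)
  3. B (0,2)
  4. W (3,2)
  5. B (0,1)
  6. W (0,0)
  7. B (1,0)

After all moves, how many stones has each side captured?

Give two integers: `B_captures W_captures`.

Answer: 1 0

Derivation:
Move 1: B@(3,0) -> caps B=0 W=0
Move 2: W@(1,2) -> caps B=0 W=0
Move 3: B@(0,2) -> caps B=0 W=0
Move 4: W@(3,2) -> caps B=0 W=0
Move 5: B@(0,1) -> caps B=0 W=0
Move 6: W@(0,0) -> caps B=0 W=0
Move 7: B@(1,0) -> caps B=1 W=0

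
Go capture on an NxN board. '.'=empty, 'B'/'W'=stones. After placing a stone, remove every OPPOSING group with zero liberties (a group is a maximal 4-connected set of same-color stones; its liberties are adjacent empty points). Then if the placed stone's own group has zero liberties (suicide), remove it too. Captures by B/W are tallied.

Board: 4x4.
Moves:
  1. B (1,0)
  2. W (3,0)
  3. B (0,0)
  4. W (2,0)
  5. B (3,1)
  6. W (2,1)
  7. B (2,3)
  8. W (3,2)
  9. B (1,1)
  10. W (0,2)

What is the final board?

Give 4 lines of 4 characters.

Answer: B.W.
BB..
WW.B
W.W.

Derivation:
Move 1: B@(1,0) -> caps B=0 W=0
Move 2: W@(3,0) -> caps B=0 W=0
Move 3: B@(0,0) -> caps B=0 W=0
Move 4: W@(2,0) -> caps B=0 W=0
Move 5: B@(3,1) -> caps B=0 W=0
Move 6: W@(2,1) -> caps B=0 W=0
Move 7: B@(2,3) -> caps B=0 W=0
Move 8: W@(3,2) -> caps B=0 W=1
Move 9: B@(1,1) -> caps B=0 W=1
Move 10: W@(0,2) -> caps B=0 W=1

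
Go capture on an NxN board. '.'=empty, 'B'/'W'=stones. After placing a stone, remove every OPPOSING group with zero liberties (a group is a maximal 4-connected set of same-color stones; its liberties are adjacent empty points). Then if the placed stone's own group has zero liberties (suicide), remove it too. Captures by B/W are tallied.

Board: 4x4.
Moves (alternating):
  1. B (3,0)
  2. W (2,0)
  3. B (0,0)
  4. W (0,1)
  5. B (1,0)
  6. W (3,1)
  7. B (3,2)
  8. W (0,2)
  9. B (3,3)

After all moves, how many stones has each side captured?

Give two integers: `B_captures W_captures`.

Answer: 0 1

Derivation:
Move 1: B@(3,0) -> caps B=0 W=0
Move 2: W@(2,0) -> caps B=0 W=0
Move 3: B@(0,0) -> caps B=0 W=0
Move 4: W@(0,1) -> caps B=0 W=0
Move 5: B@(1,0) -> caps B=0 W=0
Move 6: W@(3,1) -> caps B=0 W=1
Move 7: B@(3,2) -> caps B=0 W=1
Move 8: W@(0,2) -> caps B=0 W=1
Move 9: B@(3,3) -> caps B=0 W=1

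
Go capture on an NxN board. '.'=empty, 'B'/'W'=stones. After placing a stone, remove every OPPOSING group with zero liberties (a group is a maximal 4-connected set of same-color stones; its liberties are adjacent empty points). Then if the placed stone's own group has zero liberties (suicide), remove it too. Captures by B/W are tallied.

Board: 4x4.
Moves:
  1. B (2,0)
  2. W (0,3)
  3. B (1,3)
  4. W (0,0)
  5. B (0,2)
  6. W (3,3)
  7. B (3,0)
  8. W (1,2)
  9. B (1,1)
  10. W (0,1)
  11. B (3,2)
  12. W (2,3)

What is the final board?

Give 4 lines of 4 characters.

Move 1: B@(2,0) -> caps B=0 W=0
Move 2: W@(0,3) -> caps B=0 W=0
Move 3: B@(1,3) -> caps B=0 W=0
Move 4: W@(0,0) -> caps B=0 W=0
Move 5: B@(0,2) -> caps B=1 W=0
Move 6: W@(3,3) -> caps B=1 W=0
Move 7: B@(3,0) -> caps B=1 W=0
Move 8: W@(1,2) -> caps B=1 W=0
Move 9: B@(1,1) -> caps B=1 W=0
Move 10: W@(0,1) -> caps B=1 W=0
Move 11: B@(3,2) -> caps B=1 W=0
Move 12: W@(2,3) -> caps B=1 W=0

Answer: WWB.
.BWB
B..W
B.BW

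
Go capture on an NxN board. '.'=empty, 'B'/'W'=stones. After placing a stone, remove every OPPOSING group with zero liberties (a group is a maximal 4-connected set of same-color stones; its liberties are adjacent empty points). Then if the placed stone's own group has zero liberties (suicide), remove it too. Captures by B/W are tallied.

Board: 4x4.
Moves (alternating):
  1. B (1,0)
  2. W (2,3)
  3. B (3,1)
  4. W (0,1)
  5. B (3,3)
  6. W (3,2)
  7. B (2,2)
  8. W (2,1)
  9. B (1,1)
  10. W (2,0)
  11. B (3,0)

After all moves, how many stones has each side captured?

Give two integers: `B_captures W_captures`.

Move 1: B@(1,0) -> caps B=0 W=0
Move 2: W@(2,3) -> caps B=0 W=0
Move 3: B@(3,1) -> caps B=0 W=0
Move 4: W@(0,1) -> caps B=0 W=0
Move 5: B@(3,3) -> caps B=0 W=0
Move 6: W@(3,2) -> caps B=0 W=1
Move 7: B@(2,2) -> caps B=0 W=1
Move 8: W@(2,1) -> caps B=0 W=1
Move 9: B@(1,1) -> caps B=0 W=1
Move 10: W@(2,0) -> caps B=0 W=1
Move 11: B@(3,0) -> caps B=2 W=1

Answer: 2 1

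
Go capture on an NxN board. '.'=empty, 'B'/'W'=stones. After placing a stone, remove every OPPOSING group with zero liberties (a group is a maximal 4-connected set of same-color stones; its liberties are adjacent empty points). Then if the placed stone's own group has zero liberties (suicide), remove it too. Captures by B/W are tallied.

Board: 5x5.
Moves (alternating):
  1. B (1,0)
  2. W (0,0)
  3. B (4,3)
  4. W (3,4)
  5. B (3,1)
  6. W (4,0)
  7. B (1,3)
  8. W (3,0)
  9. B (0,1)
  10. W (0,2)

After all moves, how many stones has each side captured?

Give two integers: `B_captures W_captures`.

Move 1: B@(1,0) -> caps B=0 W=0
Move 2: W@(0,0) -> caps B=0 W=0
Move 3: B@(4,3) -> caps B=0 W=0
Move 4: W@(3,4) -> caps B=0 W=0
Move 5: B@(3,1) -> caps B=0 W=0
Move 6: W@(4,0) -> caps B=0 W=0
Move 7: B@(1,3) -> caps B=0 W=0
Move 8: W@(3,0) -> caps B=0 W=0
Move 9: B@(0,1) -> caps B=1 W=0
Move 10: W@(0,2) -> caps B=1 W=0

Answer: 1 0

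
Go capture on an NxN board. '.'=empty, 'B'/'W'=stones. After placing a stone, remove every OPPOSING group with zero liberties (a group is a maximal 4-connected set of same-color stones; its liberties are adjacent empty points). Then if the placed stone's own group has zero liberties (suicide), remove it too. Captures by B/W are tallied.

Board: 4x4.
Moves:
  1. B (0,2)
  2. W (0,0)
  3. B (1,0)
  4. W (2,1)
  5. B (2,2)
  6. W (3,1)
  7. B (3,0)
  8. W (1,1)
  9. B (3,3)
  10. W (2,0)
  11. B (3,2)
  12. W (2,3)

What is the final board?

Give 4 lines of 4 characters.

Move 1: B@(0,2) -> caps B=0 W=0
Move 2: W@(0,0) -> caps B=0 W=0
Move 3: B@(1,0) -> caps B=0 W=0
Move 4: W@(2,1) -> caps B=0 W=0
Move 5: B@(2,2) -> caps B=0 W=0
Move 6: W@(3,1) -> caps B=0 W=0
Move 7: B@(3,0) -> caps B=0 W=0
Move 8: W@(1,1) -> caps B=0 W=0
Move 9: B@(3,3) -> caps B=0 W=0
Move 10: W@(2,0) -> caps B=0 W=2
Move 11: B@(3,2) -> caps B=0 W=2
Move 12: W@(2,3) -> caps B=0 W=2

Answer: W.B.
.W..
WWBW
.WBB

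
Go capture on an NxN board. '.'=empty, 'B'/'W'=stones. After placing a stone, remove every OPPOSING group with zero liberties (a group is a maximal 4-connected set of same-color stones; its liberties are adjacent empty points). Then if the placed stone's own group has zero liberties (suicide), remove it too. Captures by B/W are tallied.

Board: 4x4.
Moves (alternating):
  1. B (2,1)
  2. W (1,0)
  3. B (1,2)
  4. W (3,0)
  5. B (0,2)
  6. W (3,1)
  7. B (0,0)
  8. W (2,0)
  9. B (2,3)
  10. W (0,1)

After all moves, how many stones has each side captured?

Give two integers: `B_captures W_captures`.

Move 1: B@(2,1) -> caps B=0 W=0
Move 2: W@(1,0) -> caps B=0 W=0
Move 3: B@(1,2) -> caps B=0 W=0
Move 4: W@(3,0) -> caps B=0 W=0
Move 5: B@(0,2) -> caps B=0 W=0
Move 6: W@(3,1) -> caps B=0 W=0
Move 7: B@(0,0) -> caps B=0 W=0
Move 8: W@(2,0) -> caps B=0 W=0
Move 9: B@(2,3) -> caps B=0 W=0
Move 10: W@(0,1) -> caps B=0 W=1

Answer: 0 1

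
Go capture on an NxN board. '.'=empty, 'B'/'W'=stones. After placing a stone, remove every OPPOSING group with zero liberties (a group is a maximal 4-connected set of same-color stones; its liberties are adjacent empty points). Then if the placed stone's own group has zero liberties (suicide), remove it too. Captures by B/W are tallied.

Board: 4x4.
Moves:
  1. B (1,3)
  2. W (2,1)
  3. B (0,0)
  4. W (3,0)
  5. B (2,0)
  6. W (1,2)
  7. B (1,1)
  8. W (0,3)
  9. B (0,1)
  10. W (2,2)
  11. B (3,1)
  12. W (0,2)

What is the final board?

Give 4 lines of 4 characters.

Answer: BBWW
.BWB
BWW.
.B..

Derivation:
Move 1: B@(1,3) -> caps B=0 W=0
Move 2: W@(2,1) -> caps B=0 W=0
Move 3: B@(0,0) -> caps B=0 W=0
Move 4: W@(3,0) -> caps B=0 W=0
Move 5: B@(2,0) -> caps B=0 W=0
Move 6: W@(1,2) -> caps B=0 W=0
Move 7: B@(1,1) -> caps B=0 W=0
Move 8: W@(0,3) -> caps B=0 W=0
Move 9: B@(0,1) -> caps B=0 W=0
Move 10: W@(2,2) -> caps B=0 W=0
Move 11: B@(3,1) -> caps B=1 W=0
Move 12: W@(0,2) -> caps B=1 W=0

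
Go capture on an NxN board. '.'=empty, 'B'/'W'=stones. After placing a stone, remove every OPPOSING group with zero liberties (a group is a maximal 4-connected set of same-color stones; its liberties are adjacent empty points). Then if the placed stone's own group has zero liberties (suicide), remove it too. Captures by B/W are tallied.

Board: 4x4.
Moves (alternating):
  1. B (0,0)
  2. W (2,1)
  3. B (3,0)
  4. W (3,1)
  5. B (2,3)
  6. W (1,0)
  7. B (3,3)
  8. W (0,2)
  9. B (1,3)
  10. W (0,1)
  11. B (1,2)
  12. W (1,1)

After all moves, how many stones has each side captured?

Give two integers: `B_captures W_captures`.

Move 1: B@(0,0) -> caps B=0 W=0
Move 2: W@(2,1) -> caps B=0 W=0
Move 3: B@(3,0) -> caps B=0 W=0
Move 4: W@(3,1) -> caps B=0 W=0
Move 5: B@(2,3) -> caps B=0 W=0
Move 6: W@(1,0) -> caps B=0 W=0
Move 7: B@(3,3) -> caps B=0 W=0
Move 8: W@(0,2) -> caps B=0 W=0
Move 9: B@(1,3) -> caps B=0 W=0
Move 10: W@(0,1) -> caps B=0 W=1
Move 11: B@(1,2) -> caps B=0 W=1
Move 12: W@(1,1) -> caps B=0 W=1

Answer: 0 1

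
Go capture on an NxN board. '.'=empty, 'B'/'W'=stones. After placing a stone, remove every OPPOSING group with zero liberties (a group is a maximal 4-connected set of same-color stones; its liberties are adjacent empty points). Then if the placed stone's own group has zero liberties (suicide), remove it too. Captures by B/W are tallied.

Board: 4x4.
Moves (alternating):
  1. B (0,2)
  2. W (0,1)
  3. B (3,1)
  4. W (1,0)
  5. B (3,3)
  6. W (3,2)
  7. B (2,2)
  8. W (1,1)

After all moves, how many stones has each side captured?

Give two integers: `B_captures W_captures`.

Move 1: B@(0,2) -> caps B=0 W=0
Move 2: W@(0,1) -> caps B=0 W=0
Move 3: B@(3,1) -> caps B=0 W=0
Move 4: W@(1,0) -> caps B=0 W=0
Move 5: B@(3,3) -> caps B=0 W=0
Move 6: W@(3,2) -> caps B=0 W=0
Move 7: B@(2,2) -> caps B=1 W=0
Move 8: W@(1,1) -> caps B=1 W=0

Answer: 1 0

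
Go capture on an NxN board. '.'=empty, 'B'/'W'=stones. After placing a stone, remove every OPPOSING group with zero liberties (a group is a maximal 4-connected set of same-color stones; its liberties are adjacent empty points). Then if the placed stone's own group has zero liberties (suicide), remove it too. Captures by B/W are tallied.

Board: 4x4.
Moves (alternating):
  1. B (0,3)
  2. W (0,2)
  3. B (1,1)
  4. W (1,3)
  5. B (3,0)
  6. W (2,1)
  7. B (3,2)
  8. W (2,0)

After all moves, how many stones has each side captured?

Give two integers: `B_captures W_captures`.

Answer: 0 1

Derivation:
Move 1: B@(0,3) -> caps B=0 W=0
Move 2: W@(0,2) -> caps B=0 W=0
Move 3: B@(1,1) -> caps B=0 W=0
Move 4: W@(1,3) -> caps B=0 W=1
Move 5: B@(3,0) -> caps B=0 W=1
Move 6: W@(2,1) -> caps B=0 W=1
Move 7: B@(3,2) -> caps B=0 W=1
Move 8: W@(2,0) -> caps B=0 W=1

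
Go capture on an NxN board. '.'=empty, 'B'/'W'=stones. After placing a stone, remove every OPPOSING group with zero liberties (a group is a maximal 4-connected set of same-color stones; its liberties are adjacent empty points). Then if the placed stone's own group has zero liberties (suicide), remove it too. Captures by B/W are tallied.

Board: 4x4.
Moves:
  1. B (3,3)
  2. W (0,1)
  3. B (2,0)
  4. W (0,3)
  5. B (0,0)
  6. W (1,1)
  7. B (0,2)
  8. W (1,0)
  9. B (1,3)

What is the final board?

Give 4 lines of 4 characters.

Answer: .WB.
WW.B
B...
...B

Derivation:
Move 1: B@(3,3) -> caps B=0 W=0
Move 2: W@(0,1) -> caps B=0 W=0
Move 3: B@(2,0) -> caps B=0 W=0
Move 4: W@(0,3) -> caps B=0 W=0
Move 5: B@(0,0) -> caps B=0 W=0
Move 6: W@(1,1) -> caps B=0 W=0
Move 7: B@(0,2) -> caps B=0 W=0
Move 8: W@(1,0) -> caps B=0 W=1
Move 9: B@(1,3) -> caps B=1 W=1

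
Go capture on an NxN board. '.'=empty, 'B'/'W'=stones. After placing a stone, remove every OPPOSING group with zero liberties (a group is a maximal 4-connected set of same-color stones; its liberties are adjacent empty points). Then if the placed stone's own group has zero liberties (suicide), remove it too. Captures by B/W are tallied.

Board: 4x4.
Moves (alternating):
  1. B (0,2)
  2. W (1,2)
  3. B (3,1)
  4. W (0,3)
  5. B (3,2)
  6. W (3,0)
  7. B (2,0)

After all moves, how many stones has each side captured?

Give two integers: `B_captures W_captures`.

Answer: 1 0

Derivation:
Move 1: B@(0,2) -> caps B=0 W=0
Move 2: W@(1,2) -> caps B=0 W=0
Move 3: B@(3,1) -> caps B=0 W=0
Move 4: W@(0,3) -> caps B=0 W=0
Move 5: B@(3,2) -> caps B=0 W=0
Move 6: W@(3,0) -> caps B=0 W=0
Move 7: B@(2,0) -> caps B=1 W=0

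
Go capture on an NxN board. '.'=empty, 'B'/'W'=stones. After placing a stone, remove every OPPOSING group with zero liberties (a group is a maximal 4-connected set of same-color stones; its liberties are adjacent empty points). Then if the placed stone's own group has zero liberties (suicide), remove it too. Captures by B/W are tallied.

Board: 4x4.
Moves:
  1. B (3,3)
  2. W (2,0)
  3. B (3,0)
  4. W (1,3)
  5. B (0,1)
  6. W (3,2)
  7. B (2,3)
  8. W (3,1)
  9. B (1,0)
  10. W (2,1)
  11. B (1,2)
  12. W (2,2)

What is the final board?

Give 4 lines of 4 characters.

Answer: .B..
B.BW
WWW.
.WW.

Derivation:
Move 1: B@(3,3) -> caps B=0 W=0
Move 2: W@(2,0) -> caps B=0 W=0
Move 3: B@(3,0) -> caps B=0 W=0
Move 4: W@(1,3) -> caps B=0 W=0
Move 5: B@(0,1) -> caps B=0 W=0
Move 6: W@(3,2) -> caps B=0 W=0
Move 7: B@(2,3) -> caps B=0 W=0
Move 8: W@(3,1) -> caps B=0 W=1
Move 9: B@(1,0) -> caps B=0 W=1
Move 10: W@(2,1) -> caps B=0 W=1
Move 11: B@(1,2) -> caps B=0 W=1
Move 12: W@(2,2) -> caps B=0 W=3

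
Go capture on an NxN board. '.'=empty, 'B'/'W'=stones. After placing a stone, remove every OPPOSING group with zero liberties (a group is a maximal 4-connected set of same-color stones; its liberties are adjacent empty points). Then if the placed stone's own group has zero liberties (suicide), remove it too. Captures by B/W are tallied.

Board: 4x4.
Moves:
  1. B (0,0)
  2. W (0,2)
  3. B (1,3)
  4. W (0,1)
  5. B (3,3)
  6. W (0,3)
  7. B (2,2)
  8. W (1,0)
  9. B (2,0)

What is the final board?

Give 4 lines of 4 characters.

Move 1: B@(0,0) -> caps B=0 W=0
Move 2: W@(0,2) -> caps B=0 W=0
Move 3: B@(1,3) -> caps B=0 W=0
Move 4: W@(0,1) -> caps B=0 W=0
Move 5: B@(3,3) -> caps B=0 W=0
Move 6: W@(0,3) -> caps B=0 W=0
Move 7: B@(2,2) -> caps B=0 W=0
Move 8: W@(1,0) -> caps B=0 W=1
Move 9: B@(2,0) -> caps B=0 W=1

Answer: .WWW
W..B
B.B.
...B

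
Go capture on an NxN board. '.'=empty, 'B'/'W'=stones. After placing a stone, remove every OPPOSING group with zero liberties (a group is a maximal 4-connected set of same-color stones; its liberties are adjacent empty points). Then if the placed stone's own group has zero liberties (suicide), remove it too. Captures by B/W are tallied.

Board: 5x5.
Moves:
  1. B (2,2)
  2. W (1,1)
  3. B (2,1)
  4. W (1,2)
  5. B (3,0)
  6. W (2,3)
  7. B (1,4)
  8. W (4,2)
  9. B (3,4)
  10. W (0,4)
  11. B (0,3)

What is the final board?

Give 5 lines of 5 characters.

Move 1: B@(2,2) -> caps B=0 W=0
Move 2: W@(1,1) -> caps B=0 W=0
Move 3: B@(2,1) -> caps B=0 W=0
Move 4: W@(1,2) -> caps B=0 W=0
Move 5: B@(3,0) -> caps B=0 W=0
Move 6: W@(2,3) -> caps B=0 W=0
Move 7: B@(1,4) -> caps B=0 W=0
Move 8: W@(4,2) -> caps B=0 W=0
Move 9: B@(3,4) -> caps B=0 W=0
Move 10: W@(0,4) -> caps B=0 W=0
Move 11: B@(0,3) -> caps B=1 W=0

Answer: ...B.
.WW.B
.BBW.
B...B
..W..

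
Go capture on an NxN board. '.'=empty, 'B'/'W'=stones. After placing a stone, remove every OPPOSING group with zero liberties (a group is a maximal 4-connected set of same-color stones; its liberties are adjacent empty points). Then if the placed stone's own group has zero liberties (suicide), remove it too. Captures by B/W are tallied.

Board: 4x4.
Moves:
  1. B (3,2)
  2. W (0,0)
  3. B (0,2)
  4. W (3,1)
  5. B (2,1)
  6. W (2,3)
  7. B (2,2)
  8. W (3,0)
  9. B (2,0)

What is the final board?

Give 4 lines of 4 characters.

Move 1: B@(3,2) -> caps B=0 W=0
Move 2: W@(0,0) -> caps B=0 W=0
Move 3: B@(0,2) -> caps B=0 W=0
Move 4: W@(3,1) -> caps B=0 W=0
Move 5: B@(2,1) -> caps B=0 W=0
Move 6: W@(2,3) -> caps B=0 W=0
Move 7: B@(2,2) -> caps B=0 W=0
Move 8: W@(3,0) -> caps B=0 W=0
Move 9: B@(2,0) -> caps B=2 W=0

Answer: W.B.
....
BBBW
..B.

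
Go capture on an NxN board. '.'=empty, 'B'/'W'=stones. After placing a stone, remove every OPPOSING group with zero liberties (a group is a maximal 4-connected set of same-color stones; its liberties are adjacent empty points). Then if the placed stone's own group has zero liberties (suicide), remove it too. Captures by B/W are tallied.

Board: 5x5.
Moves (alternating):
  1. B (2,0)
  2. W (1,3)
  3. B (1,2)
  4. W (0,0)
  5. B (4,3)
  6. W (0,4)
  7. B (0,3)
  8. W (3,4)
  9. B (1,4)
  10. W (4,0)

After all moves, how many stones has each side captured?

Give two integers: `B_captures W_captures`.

Answer: 1 0

Derivation:
Move 1: B@(2,0) -> caps B=0 W=0
Move 2: W@(1,3) -> caps B=0 W=0
Move 3: B@(1,2) -> caps B=0 W=0
Move 4: W@(0,0) -> caps B=0 W=0
Move 5: B@(4,3) -> caps B=0 W=0
Move 6: W@(0,4) -> caps B=0 W=0
Move 7: B@(0,3) -> caps B=0 W=0
Move 8: W@(3,4) -> caps B=0 W=0
Move 9: B@(1,4) -> caps B=1 W=0
Move 10: W@(4,0) -> caps B=1 W=0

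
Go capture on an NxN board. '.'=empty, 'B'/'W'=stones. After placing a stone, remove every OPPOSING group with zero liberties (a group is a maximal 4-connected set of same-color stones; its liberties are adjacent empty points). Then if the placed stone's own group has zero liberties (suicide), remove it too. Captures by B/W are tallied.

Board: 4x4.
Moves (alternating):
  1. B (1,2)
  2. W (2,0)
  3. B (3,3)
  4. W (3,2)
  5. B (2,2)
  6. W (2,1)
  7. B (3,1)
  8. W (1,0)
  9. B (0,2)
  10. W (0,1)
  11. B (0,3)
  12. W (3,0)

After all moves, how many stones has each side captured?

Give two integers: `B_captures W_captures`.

Move 1: B@(1,2) -> caps B=0 W=0
Move 2: W@(2,0) -> caps B=0 W=0
Move 3: B@(3,3) -> caps B=0 W=0
Move 4: W@(3,2) -> caps B=0 W=0
Move 5: B@(2,2) -> caps B=0 W=0
Move 6: W@(2,1) -> caps B=0 W=0
Move 7: B@(3,1) -> caps B=1 W=0
Move 8: W@(1,0) -> caps B=1 W=0
Move 9: B@(0,2) -> caps B=1 W=0
Move 10: W@(0,1) -> caps B=1 W=0
Move 11: B@(0,3) -> caps B=1 W=0
Move 12: W@(3,0) -> caps B=1 W=0

Answer: 1 0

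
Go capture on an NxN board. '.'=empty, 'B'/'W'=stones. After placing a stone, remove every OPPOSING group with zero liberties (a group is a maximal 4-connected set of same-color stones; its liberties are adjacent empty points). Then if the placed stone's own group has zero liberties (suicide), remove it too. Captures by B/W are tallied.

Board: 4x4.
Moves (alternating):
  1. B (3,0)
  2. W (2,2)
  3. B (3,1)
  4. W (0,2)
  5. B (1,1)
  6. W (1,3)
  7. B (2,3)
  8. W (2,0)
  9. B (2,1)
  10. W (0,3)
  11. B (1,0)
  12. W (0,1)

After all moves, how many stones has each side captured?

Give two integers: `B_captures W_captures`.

Move 1: B@(3,0) -> caps B=0 W=0
Move 2: W@(2,2) -> caps B=0 W=0
Move 3: B@(3,1) -> caps B=0 W=0
Move 4: W@(0,2) -> caps B=0 W=0
Move 5: B@(1,1) -> caps B=0 W=0
Move 6: W@(1,3) -> caps B=0 W=0
Move 7: B@(2,3) -> caps B=0 W=0
Move 8: W@(2,0) -> caps B=0 W=0
Move 9: B@(2,1) -> caps B=0 W=0
Move 10: W@(0,3) -> caps B=0 W=0
Move 11: B@(1,0) -> caps B=1 W=0
Move 12: W@(0,1) -> caps B=1 W=0

Answer: 1 0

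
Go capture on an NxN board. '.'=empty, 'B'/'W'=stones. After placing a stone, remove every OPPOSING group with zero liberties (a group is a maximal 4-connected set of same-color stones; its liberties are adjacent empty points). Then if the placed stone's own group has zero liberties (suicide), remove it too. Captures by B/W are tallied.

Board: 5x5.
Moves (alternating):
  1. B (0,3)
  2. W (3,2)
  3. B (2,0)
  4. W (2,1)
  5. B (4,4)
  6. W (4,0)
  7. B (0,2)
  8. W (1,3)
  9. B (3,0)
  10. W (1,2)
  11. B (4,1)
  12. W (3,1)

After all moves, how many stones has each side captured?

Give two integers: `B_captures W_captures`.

Answer: 1 0

Derivation:
Move 1: B@(0,3) -> caps B=0 W=0
Move 2: W@(3,2) -> caps B=0 W=0
Move 3: B@(2,0) -> caps B=0 W=0
Move 4: W@(2,1) -> caps B=0 W=0
Move 5: B@(4,4) -> caps B=0 W=0
Move 6: W@(4,0) -> caps B=0 W=0
Move 7: B@(0,2) -> caps B=0 W=0
Move 8: W@(1,3) -> caps B=0 W=0
Move 9: B@(3,0) -> caps B=0 W=0
Move 10: W@(1,2) -> caps B=0 W=0
Move 11: B@(4,1) -> caps B=1 W=0
Move 12: W@(3,1) -> caps B=1 W=0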